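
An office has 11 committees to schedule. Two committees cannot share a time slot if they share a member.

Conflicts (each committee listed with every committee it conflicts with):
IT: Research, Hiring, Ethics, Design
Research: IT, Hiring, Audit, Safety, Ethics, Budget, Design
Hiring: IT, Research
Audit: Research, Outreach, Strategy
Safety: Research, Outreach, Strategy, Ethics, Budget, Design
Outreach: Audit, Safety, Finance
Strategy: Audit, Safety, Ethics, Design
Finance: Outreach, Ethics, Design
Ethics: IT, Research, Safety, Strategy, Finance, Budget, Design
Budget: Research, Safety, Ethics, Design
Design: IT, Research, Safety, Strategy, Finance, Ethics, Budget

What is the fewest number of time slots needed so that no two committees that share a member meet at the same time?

Research, Safety, Ethics, Budget, Design all conflict with each other, so at least 5 time slots are needed.
5 time slots suffice: time slot 1 → {Research, Strategy, Finance}; time slot 2 → {Hiring, Outreach, Design}; time slot 3 → {Audit, Ethics}; time slot 4 → {IT, Safety}; time slot 5 → {Budget}. No two conflicting committees share a time slot.

5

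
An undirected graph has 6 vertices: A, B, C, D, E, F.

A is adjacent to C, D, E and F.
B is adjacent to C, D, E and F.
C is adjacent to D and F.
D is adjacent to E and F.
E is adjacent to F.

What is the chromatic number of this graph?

4

A, C, D, F form a clique, so at least 4 colors are needed.
4 colors suffice: A=yellow, B=yellow, C=green, D=blue, E=green, F=red. No two adjacent vertices share a color.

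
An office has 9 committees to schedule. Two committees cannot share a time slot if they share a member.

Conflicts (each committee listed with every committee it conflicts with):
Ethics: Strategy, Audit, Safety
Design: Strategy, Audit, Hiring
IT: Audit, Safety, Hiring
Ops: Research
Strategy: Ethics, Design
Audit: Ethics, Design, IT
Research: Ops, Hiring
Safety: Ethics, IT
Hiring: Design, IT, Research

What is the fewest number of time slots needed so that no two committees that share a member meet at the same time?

2

Design and Strategy conflict, so at least 2 time slots are needed.
2 time slots suffice: time slot 1 → {Ethics, Design, IT, Research}; time slot 2 → {Ops, Strategy, Audit, Safety, Hiring}. No two conflicting committees share a time slot.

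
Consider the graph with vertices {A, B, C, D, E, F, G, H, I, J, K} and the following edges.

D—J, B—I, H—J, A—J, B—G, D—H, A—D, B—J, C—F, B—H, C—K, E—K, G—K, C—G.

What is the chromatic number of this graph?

B, H, J are mutually adjacent, so at least 3 colors are needed.
One proper 3-coloring: A=green, B=blue, C=blue, D=blue, E=blue, F=red, G=green, H=green, I=red, J=red, K=red. Every edge joins two different colors.

3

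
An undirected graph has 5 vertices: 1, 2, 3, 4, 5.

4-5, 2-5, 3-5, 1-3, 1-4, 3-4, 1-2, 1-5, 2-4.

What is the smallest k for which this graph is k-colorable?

4

1, 2, 4, 5 are mutually adjacent (a clique of size 4), so at least 4 colors are needed.
4 colors suffice: color a → {1}; color b → {4}; color c → {5}; color d → {2, 3}. Each edge has distinct colors on its endpoints.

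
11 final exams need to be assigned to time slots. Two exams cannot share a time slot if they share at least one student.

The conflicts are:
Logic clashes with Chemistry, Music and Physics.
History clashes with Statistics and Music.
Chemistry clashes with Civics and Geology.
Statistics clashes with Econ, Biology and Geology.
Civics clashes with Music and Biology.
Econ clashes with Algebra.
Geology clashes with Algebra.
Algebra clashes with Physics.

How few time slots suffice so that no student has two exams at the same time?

3

The cycle Chemistry-Logic-Physics-Algebra-Geology-Chemistry has odd length 5, so it cannot be 2-colored; at least 3 time slots are needed.
3 time slots suffice: time slot 1 → {Logic, Statistics, Civics, Algebra}; time slot 2 → {Econ, Music, Biology, Geology, Physics}; time slot 3 → {History, Chemistry}. Each listed conflict is separated.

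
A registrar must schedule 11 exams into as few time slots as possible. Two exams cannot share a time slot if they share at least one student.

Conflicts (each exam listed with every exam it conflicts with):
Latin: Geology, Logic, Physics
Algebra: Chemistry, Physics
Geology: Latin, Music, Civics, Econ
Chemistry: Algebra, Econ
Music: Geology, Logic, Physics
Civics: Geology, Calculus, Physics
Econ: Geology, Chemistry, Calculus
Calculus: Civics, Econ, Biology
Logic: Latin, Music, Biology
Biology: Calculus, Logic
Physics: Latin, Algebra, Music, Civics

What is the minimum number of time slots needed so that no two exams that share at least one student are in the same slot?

2

Music and Logic conflict, so at least 2 time slots are needed.
2 time slots suffice: time slot 1 → {Geology, Chemistry, Calculus, Logic, Physics}; time slot 2 → {Latin, Algebra, Music, Civics, Econ, Biology}. Every pair that conflicts lands in different time slots.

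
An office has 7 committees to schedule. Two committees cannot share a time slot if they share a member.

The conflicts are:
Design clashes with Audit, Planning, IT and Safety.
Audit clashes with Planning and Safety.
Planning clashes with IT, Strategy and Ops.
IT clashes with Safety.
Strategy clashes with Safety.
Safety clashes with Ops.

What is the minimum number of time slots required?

3

Design, Planning, IT are mutually in conflict, so at least 3 time slots are needed.
3 time slots suffice: time slot 1 → {Planning, Safety}; time slot 2 → {Design, Strategy, Ops}; time slot 3 → {Audit, IT}. Each listed conflict is separated.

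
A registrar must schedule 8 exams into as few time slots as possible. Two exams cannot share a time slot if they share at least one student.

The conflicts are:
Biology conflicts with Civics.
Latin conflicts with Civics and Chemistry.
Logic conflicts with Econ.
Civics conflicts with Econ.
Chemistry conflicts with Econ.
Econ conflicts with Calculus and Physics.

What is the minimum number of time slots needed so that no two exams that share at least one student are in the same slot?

2

Logic and Econ conflict, so at least 2 time slots are needed.
Using 2 time slots: Biology=1, Latin=1, Logic=2, Civics=2, Chemistry=2, Econ=1, Calculus=2, Physics=2. No two conflicting exams share a time slot.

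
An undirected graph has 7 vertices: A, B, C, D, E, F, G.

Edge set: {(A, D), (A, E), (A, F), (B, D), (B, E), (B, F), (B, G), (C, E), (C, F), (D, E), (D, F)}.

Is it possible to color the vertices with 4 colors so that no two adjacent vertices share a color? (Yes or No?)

The chromatic number is 3. A, D, E are pairwise adjacent, so at least 3 colors are needed.
3 colors suffice: color 1 → {E, F, G}; color 2 → {C, D}; color 3 → {A, B}.
Since 4 ≥ 3, a proper 4-coloring certainly exists.

Yes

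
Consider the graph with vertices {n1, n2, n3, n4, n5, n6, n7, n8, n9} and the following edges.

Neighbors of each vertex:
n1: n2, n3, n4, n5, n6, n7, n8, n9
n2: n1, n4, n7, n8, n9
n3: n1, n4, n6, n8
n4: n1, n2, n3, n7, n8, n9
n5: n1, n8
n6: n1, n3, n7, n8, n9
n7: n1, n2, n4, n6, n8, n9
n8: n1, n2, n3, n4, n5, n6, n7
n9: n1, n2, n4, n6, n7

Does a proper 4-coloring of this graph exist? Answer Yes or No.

n1, n2, n4, n7, n9 are mutually adjacent (a clique of size 5), so at least 5 colors are needed.
So 4 colors are not enough.

No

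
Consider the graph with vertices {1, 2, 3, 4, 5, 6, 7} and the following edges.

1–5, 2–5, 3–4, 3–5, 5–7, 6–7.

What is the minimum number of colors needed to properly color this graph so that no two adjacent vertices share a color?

2

2 and 5 are adjacent, so at least 2 colors are needed.
One proper 2-coloring: 1=blue, 2=blue, 3=blue, 4=red, 5=red, 6=red, 7=blue. No two adjacent vertices share a color.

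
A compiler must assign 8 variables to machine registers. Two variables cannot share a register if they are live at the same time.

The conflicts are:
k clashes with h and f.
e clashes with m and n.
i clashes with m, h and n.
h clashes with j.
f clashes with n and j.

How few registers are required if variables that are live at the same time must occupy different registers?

The cycle f-j-h-i-n-f has odd length 5, so it cannot be 2-colored; at least 3 registers are needed.
3 registers suffice: register 1 → {m, h, f}; register 2 → {k, e, i, j}; register 3 → {n}. Every pair that conflicts lands in different registers.

3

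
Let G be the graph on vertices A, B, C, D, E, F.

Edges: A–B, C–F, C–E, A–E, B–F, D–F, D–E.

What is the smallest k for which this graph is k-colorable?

The cycle C-F-B-A-E-C has odd length 5, so it cannot be 2-colored; at least 3 colors are needed.
3 colors suffice: color 1 → {E, F}; color 2 → {B, C, D}; color 3 → {A}. No two adjacent vertices share a color.

3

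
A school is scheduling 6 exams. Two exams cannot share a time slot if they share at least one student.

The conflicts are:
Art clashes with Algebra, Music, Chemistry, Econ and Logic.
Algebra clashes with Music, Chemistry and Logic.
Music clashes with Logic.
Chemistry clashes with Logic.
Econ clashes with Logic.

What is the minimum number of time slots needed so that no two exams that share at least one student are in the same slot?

4

Art, Algebra, Music, Logic all conflict with each other, so at least 4 time slots are needed.
4 time slots suffice: time slot 1 → {Logic}; time slot 2 → {Art}; time slot 3 → {Algebra, Econ}; time slot 4 → {Music, Chemistry}. Every pair that conflicts lands in different time slots.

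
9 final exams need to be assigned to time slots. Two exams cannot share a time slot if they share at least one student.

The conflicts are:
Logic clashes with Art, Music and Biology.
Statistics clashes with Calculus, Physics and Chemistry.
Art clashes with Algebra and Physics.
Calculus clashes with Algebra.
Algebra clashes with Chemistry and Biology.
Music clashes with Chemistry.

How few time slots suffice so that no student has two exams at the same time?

The cycle Physics-Statistics-Chemistry-Algebra-Art-Physics has odd length 5, so it cannot be 2-colored; at least 3 time slots are needed.
A valid assignment using 3 time slots: Logic=1, Statistics=1, Art=2, Calculus=2, Algebra=1, Physics=3, Music=3, Chemistry=2, Biology=2. Each listed conflict is separated.

3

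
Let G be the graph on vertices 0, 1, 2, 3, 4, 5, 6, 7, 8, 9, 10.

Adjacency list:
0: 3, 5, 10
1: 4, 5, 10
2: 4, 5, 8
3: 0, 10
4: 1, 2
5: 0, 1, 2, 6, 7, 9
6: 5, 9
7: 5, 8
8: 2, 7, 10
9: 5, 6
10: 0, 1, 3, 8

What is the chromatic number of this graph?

3

5, 6, 9 form a triangle, so at least 3 colors are needed.
3 colors suffice: color a → {4, 5, 10}; color b → {0, 1, 2, 7, 9}; color c → {3, 6, 8}. Every edge joins two different colors.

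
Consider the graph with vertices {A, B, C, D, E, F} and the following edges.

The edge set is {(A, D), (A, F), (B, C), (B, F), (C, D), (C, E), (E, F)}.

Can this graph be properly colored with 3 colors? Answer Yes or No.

The chromatic number is 3. The cycle F-E-C-D-A-F has odd length 5, so it cannot be 2-colored; at least 3 colors are needed.
3 colors suffice: A=2, B=2, C=1, D=3, E=2, F=1.
That is already a proper 3-coloring.

Yes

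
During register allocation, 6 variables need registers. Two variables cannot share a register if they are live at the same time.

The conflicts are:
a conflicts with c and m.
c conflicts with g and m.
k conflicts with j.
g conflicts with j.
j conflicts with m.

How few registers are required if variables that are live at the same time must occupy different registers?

a, c, m are mutually in conflict, so at least 3 registers are needed.
3 registers suffice: register 1 → {k, g, m}; register 2 → {c, j}; register 3 → {a}. Every pair that conflicts lands in different registers.

3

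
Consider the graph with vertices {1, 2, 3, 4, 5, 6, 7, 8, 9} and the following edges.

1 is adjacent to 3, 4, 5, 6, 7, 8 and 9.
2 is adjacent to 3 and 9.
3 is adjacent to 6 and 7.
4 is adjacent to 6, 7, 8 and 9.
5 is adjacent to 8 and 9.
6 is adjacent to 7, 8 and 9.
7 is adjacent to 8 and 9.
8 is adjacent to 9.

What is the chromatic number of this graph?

1, 4, 6, 7, 8, 9 form a clique, so at least 6 colors are needed.
6 colors suffice: 1=a, 2=a, 3=b, 4=f, 5=d, 6=d, 7=e, 8=c, 9=b. Each edge has distinct colors on its endpoints.

6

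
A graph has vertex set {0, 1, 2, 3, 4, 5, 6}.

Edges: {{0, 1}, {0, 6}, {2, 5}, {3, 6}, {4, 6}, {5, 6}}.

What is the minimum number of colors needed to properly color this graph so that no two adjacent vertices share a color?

4 and 6 are adjacent, so at least 2 colors are needed.
2 colors suffice: color a → {1, 2, 6}; color b → {0, 3, 4, 5}. Each edge has distinct colors on its endpoints.

2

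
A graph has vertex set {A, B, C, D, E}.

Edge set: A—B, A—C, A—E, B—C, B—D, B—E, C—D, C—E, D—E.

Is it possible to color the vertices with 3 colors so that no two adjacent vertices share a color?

B, C, D, E are pairwise adjacent (a clique of size 4), so at least 4 colors are needed.
So 3 colors are not enough.

No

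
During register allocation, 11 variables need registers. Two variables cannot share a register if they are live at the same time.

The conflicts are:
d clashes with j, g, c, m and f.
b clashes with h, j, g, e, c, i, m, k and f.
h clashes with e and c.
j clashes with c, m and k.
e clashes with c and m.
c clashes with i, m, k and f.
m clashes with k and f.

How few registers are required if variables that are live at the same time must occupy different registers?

b, j, c, m, k all conflict with each other, so at least 5 registers are needed.
5 registers suffice: register 1 → {d, b}; register 2 → {g, c}; register 3 → {h, i, m}; register 4 → {j, e, f}; register 5 → {k}. No two conflicting variables share a register.

5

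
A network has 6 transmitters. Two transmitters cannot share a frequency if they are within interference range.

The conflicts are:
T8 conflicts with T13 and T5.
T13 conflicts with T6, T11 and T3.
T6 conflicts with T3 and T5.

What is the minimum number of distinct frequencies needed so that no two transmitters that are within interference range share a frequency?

3

T13, T6, T3 pairwise conflict, so at least 3 frequencies are needed.
Using 3 frequencies: T8=2, T13=1, T6=2, T11=2, T3=3, T5=1. Every pair that conflicts lands in different frequencies.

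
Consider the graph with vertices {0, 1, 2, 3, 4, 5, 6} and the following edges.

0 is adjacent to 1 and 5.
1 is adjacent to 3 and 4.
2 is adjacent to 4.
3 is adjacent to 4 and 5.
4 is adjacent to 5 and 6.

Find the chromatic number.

3, 4, 5 form a triangle, so at least 3 colors are needed.
3 colors suffice: color red → {0, 4}; color blue → {1, 2, 5, 6}; color green → {3}. Each edge has distinct colors on its endpoints.

3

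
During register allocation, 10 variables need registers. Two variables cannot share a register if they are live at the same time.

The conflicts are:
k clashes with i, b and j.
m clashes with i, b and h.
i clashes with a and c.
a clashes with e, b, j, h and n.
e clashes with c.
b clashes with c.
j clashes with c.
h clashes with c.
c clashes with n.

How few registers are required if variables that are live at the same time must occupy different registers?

m and h conflict, so at least 2 registers are needed.
A valid assignment using 2 registers: k=1, m=1, i=2, a=1, e=2, b=2, j=2, h=2, c=1, n=2. Each listed conflict is separated.

2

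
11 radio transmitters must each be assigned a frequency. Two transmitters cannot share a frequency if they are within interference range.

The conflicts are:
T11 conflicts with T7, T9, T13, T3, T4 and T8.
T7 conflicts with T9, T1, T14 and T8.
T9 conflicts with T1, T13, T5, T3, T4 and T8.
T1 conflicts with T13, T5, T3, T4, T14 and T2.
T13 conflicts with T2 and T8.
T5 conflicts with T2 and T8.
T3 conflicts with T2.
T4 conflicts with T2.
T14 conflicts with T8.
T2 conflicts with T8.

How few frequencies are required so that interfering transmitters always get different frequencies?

T11, T9, T13, T8 are mutually in conflict, so at least 4 frequencies are needed.
A valid assignment using 4 frequencies: T11=3, T7=4, T9=2, T1=1, T13=4, T5=3, T3=4, T4=4, T14=2, T2=2, T8=1. Each listed conflict is separated.

4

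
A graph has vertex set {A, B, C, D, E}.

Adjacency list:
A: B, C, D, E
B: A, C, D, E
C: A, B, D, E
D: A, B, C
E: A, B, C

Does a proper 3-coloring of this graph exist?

A, B, C, D are pairwise adjacent (a clique of size 4), so at least 4 colors are needed.
So 3 colors are not enough.

No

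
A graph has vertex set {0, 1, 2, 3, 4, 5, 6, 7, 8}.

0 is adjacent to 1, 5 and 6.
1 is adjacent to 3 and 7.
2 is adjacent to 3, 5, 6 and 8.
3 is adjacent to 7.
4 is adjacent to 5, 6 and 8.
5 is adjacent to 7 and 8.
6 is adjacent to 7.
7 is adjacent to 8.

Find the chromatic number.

5, 7, 8 are pairwise adjacent, so at least 3 colors are needed.
One proper 3-coloring: 0=b, 1=a, 2=b, 3=c, 4=b, 5=a, 6=a, 7=b, 8=c. No two adjacent vertices share a color.

3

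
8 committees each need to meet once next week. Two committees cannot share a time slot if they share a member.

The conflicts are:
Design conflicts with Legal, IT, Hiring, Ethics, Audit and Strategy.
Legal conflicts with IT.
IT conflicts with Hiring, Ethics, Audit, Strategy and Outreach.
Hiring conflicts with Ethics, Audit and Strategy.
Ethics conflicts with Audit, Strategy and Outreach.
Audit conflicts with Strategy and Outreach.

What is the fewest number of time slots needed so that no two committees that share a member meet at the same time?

6

Design, IT, Hiring, Ethics, Audit, Strategy are mutually in conflict, so at least 6 time slots are needed.
6 time slots suffice: Design=3, Legal=2, IT=1, Hiring=5, Ethics=2, Audit=4, Strategy=6, Outreach=3. Each listed conflict is separated.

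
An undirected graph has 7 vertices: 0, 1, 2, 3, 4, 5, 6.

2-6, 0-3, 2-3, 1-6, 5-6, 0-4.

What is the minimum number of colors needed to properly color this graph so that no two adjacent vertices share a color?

0 and 4 are adjacent, so at least 2 colors are needed.
2 colors suffice: color a → {3, 4, 6}; color b → {0, 1, 2, 5}. Each edge has distinct colors on its endpoints.

2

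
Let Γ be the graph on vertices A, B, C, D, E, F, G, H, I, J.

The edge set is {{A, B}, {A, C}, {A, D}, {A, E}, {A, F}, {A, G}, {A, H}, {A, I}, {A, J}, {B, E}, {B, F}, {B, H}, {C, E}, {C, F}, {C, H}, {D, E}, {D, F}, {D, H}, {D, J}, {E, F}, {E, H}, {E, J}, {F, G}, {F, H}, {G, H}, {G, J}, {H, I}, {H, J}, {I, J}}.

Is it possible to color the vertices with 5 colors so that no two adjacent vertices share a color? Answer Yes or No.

The chromatic number is 5. A, D, E, H, J are mutually adjacent (a clique of size 5), so at least 5 colors are needed.
5 colors suffice: color 1 → {H}; color 2 → {A}; color 3 → {E, G, I}; color 4 → {F, J}; color 5 → {B, C, D}.
That is already a proper 5-coloring.

Yes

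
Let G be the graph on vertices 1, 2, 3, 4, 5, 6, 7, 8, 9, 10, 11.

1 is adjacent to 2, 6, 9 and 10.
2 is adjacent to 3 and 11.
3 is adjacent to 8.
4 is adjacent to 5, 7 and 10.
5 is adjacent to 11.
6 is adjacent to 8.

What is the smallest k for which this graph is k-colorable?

The cycle 8-3-2-1-6-8 has odd length 5, so it cannot be 2-colored; at least 3 colors are needed.
3 colors suffice: color red → {1, 3, 4, 11}; color blue → {2, 5, 6, 7, 9, 10}; color green → {8}. Every edge joins two different colors.

3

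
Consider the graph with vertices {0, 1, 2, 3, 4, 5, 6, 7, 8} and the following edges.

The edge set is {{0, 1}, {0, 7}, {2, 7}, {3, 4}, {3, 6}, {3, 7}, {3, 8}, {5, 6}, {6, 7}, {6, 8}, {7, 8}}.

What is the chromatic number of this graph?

3, 6, 7, 8 are mutually adjacent (a clique of size 4), so at least 4 colors are needed.
One proper 4-coloring: 0=blue, 1=red, 2=blue, 3=blue, 4=red, 5=red, 6=green, 7=red, 8=yellow. Every edge joins two different colors.

4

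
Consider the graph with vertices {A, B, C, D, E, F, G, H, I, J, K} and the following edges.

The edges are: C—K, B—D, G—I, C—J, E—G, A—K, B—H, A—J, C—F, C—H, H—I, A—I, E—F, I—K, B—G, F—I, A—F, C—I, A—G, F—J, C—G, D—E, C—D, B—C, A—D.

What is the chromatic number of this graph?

3

A, F, J are mutually adjacent, so at least 3 colors are needed.
3 colors suffice: color 1 → {A, C, E}; color 2 → {B, I, J}; color 3 → {D, F, G, H, K}. Every edge joins two different colors.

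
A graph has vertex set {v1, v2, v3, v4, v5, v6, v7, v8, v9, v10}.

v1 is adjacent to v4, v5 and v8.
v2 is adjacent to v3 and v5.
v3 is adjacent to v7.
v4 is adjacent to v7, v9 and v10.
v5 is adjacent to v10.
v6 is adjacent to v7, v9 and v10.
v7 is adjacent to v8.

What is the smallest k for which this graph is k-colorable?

2

v6 and v10 are adjacent, so at least 2 colors are needed.
2 colors suffice: color red → {v3, v4, v5, v6, v8}; color blue → {v1, v2, v7, v9, v10}. Every edge joins two different colors.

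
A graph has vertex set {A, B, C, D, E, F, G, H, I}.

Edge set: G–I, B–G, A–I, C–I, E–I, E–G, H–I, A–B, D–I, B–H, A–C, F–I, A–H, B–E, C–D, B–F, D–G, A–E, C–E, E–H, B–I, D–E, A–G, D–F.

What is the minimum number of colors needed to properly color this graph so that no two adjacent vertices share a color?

A, B, E, H, I are pairwise adjacent (a clique of size 5), so at least 5 colors are needed.
One proper 5-coloring: A=3, B=4, C=4, D=3, E=2, F=2, G=5, H=5, I=1. Each edge has distinct colors on its endpoints.

5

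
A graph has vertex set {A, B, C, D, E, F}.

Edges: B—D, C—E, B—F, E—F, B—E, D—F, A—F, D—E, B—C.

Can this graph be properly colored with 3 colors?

B, D, E, F are mutually adjacent (a clique of size 4), so at least 4 colors are needed.
So 3 colors are not enough.

No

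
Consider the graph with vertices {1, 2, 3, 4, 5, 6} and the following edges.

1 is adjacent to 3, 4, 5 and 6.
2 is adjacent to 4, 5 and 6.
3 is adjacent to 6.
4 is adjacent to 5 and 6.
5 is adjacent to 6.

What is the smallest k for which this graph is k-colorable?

4

1, 4, 5, 6 are mutually adjacent (a clique of size 4), so at least 4 colors are needed.
4 colors suffice: color red → {6}; color blue → {3, 5}; color green → {1, 2}; color yellow → {4}. Every edge joins two different colors.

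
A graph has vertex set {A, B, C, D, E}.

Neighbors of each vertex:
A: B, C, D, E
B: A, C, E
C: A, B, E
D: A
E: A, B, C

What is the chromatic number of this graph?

4

A, B, C, E form a clique, so at least 4 colors are needed.
4 colors suffice: color red → {A}; color blue → {D, E}; color green → {C}; color yellow → {B}. Every edge joins two different colors.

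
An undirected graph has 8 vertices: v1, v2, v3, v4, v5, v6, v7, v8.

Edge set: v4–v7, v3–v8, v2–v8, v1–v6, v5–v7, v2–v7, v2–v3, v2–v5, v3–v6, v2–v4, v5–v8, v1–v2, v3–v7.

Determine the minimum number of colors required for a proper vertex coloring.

3

v2, v5, v7 are mutually adjacent, so at least 3 colors are needed.
3 colors suffice: color 1 → {v2, v6}; color 2 → {v1, v7, v8}; color 3 → {v3, v4, v5}. No two adjacent vertices share a color.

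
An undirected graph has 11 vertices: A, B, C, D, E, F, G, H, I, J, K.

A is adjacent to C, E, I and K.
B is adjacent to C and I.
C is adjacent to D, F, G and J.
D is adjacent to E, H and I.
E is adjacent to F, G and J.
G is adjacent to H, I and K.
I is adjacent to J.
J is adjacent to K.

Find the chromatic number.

D and I are adjacent, so at least 2 colors are needed.
2 colors suffice: color 1 → {C, E, H, I, K}; color 2 → {A, B, D, F, G, J}. No two adjacent vertices share a color.

2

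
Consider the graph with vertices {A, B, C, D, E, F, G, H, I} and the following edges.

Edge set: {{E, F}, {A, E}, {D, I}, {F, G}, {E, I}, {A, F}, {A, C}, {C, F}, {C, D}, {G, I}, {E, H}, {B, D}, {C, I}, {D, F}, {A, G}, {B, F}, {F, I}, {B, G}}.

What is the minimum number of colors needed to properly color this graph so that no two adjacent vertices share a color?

4

C, D, F, I are pairwise adjacent (a clique of size 4), so at least 4 colors are needed.
4 colors suffice: color 1 → {F, H}; color 2 → {A, B, I}; color 3 → {D, E, G}; color 4 → {C}. Every edge joins two different colors.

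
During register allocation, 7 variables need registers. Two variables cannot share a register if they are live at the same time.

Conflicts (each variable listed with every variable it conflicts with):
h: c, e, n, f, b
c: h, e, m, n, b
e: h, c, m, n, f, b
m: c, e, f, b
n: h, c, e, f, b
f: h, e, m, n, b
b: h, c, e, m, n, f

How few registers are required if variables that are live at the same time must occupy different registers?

h, c, e, n, b are mutually in conflict, so at least 5 registers are needed.
A valid assignment using 5 registers: h=4, c=3, e=2, m=4, n=5, f=3, b=1. No two conflicting variables share a register.

5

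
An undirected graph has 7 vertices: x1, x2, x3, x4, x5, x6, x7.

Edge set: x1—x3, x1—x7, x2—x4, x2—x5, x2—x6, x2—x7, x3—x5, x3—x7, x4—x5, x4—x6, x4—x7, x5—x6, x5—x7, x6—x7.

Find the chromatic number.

x2, x4, x5, x6, x7 form a clique, so at least 5 colors are needed.
One proper 5-coloring: x1=2, x2=5, x3=3, x4=4, x5=2, x6=3, x7=1. Every edge joins two different colors.

5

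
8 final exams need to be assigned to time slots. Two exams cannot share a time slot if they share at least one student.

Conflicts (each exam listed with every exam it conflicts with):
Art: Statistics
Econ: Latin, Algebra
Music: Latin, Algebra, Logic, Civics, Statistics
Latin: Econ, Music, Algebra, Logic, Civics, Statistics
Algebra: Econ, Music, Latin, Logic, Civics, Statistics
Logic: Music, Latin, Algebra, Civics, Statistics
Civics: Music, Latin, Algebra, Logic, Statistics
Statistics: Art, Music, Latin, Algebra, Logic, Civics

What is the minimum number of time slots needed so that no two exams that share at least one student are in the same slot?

Music, Latin, Algebra, Logic, Civics, Statistics pairwise conflict, so at least 6 time slots are needed.
A valid assignment using 6 time slots: Art=1, Econ=3, Music=5, Latin=2, Algebra=1, Logic=4, Civics=6, Statistics=3. Every pair that conflicts lands in different time slots.

6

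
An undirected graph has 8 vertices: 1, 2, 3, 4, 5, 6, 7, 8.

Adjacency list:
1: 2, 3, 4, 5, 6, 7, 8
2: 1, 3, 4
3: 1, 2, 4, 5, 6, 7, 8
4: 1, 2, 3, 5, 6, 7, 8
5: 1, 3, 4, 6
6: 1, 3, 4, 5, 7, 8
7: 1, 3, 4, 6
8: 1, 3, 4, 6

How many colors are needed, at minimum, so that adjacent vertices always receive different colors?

1, 3, 4, 6, 8 are pairwise adjacent (a clique of size 5), so at least 5 colors are needed.
5 colors suffice: color a → {1}; color b → {4}; color c → {3}; color d → {2, 6}; color e → {5, 7, 8}. No two adjacent vertices share a color.

5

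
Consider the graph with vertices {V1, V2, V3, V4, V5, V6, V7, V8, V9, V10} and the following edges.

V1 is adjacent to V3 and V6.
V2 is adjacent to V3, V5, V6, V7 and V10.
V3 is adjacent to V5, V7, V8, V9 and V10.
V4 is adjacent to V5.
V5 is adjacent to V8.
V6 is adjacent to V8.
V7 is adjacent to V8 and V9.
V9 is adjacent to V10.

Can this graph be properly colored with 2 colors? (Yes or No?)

V3, V7, V9 are pairwise adjacent, so at least 3 colors are needed.
So 2 colors are not enough.

No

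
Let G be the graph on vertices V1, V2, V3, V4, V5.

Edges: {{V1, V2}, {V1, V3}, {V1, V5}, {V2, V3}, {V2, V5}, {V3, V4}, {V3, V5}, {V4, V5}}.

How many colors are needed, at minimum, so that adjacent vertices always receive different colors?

V1, V2, V3, V5 form a clique, so at least 4 colors are needed.
One proper 4-coloring: V1=Y, V2=G, V3=R, V4=G, V5=B. No two adjacent vertices share a color.

4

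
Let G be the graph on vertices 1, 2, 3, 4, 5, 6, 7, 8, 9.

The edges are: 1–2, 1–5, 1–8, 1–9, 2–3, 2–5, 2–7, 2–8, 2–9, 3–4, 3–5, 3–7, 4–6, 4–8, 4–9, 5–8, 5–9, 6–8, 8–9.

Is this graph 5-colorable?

The chromatic number is 5. 1, 2, 5, 8, 9 form a clique, so at least 5 colors are needed.
5 colors suffice: color a → {2, 4}; color b → {3, 8}; color c → {6, 7, 9}; color d → {5}; color e → {1}.
That is already a proper 5-coloring.

Yes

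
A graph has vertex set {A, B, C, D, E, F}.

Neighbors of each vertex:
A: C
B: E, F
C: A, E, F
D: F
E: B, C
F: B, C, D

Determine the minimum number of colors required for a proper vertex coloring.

C and F are adjacent, so at least 2 colors are needed.
2 colors suffice: A=1, B=2, C=2, D=2, E=1, F=1. Each edge has distinct colors on its endpoints.

2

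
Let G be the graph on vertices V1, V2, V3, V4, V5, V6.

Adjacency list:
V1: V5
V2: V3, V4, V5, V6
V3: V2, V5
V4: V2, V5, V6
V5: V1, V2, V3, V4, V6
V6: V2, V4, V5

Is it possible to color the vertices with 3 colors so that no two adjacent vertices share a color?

No

V2, V4, V5, V6 are mutually adjacent (a clique of size 4), so at least 4 colors are needed.
So 3 colors are not enough.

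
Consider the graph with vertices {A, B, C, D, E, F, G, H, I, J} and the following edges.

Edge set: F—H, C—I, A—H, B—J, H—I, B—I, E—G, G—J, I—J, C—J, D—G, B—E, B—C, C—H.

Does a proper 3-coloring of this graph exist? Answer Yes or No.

No

B, C, I, J form a clique, so at least 4 colors are needed.
So 3 colors are not enough.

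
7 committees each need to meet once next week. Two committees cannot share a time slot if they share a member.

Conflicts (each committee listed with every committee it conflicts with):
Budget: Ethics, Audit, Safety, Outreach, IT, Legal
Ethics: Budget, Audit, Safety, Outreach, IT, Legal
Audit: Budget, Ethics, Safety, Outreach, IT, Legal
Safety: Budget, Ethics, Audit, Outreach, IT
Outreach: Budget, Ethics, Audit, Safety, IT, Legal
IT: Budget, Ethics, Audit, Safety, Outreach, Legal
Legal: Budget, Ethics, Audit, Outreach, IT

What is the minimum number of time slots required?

6

Budget, Ethics, Audit, Outreach, IT, Legal all conflict with each other, so at least 6 time slots are needed.
A valid assignment using 6 time slots: Budget=4, Ethics=2, Audit=1, Safety=6, Outreach=3, IT=5, Legal=6. Every pair that conflicts lands in different time slots.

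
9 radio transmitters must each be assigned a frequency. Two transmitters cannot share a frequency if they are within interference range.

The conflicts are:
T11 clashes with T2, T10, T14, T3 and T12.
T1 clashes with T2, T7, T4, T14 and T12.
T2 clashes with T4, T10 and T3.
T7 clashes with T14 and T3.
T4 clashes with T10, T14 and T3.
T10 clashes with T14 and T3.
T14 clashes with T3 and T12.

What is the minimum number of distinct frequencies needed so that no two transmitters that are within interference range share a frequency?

T2, T4, T10, T3 all conflict with each other, so at least 4 frequencies are needed.
Using 4 frequencies: T11=4, T1=2, T2=1, T7=3, T4=4, T10=3, T14=1, T3=2, T12=3. No two conflicting transmitters share a frequency.

4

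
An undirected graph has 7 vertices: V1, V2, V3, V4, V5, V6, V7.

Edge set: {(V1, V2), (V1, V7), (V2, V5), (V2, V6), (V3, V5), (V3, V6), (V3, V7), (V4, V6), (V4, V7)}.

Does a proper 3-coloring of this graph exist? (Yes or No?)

Yes

The chromatic number is 3. The cycle V7-V4-V6-V2-V1-V7 has odd length 5, so it cannot be 2-colored; at least 3 colors are needed.
3 colors suffice: V1=G, V2=B, V3=B, V4=B, V5=R, V6=R, V7=R.
That is already a proper 3-coloring.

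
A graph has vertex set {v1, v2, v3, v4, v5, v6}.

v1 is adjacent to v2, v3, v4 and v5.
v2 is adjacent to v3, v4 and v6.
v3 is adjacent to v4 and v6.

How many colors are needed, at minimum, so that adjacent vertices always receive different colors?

v1, v2, v3, v4 form a clique, so at least 4 colors are needed.
4 colors suffice: color 1 → {v2, v5}; color 2 → {v1, v6}; color 3 → {v3}; color 4 → {v4}. No two adjacent vertices share a color.

4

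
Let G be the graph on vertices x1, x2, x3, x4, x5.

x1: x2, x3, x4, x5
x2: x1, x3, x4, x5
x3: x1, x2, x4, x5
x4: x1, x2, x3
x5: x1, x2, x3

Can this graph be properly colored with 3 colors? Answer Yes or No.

x1, x2, x3, x5 are pairwise adjacent (a clique of size 4), so at least 4 colors are needed.
So 3 colors are not enough.

No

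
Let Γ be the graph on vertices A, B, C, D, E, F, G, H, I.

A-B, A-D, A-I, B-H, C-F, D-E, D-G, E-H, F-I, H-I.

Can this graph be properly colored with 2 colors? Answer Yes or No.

The cycle H-E-D-A-B-H has odd length 5, so it cannot be 2-colored; at least 3 colors are needed.
So 2 colors are not enough.

No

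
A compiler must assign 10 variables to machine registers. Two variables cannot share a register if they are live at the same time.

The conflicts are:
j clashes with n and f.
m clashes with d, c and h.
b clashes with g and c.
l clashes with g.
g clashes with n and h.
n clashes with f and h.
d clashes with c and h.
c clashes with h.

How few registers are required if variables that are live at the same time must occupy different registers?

m, d, c, h are mutually in conflict, so at least 4 registers are needed.
Using 4 registers: j=3, m=4, b=1, l=1, g=3, n=2, d=3, c=2, f=1, h=1. Each listed conflict is separated.

4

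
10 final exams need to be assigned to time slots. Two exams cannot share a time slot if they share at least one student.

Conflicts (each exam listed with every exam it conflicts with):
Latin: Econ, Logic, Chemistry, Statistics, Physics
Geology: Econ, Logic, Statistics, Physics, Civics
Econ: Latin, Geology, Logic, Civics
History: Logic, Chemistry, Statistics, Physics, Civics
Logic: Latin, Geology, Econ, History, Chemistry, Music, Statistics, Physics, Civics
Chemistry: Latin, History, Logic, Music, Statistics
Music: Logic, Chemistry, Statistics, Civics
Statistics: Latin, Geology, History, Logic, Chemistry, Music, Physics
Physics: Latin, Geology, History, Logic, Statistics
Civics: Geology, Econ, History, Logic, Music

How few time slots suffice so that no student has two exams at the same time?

Geology, Econ, Logic, Civics pairwise conflict, so at least 4 time slots are needed.
4 time slots suffice: time slot 1 → {Logic}; time slot 2 → {Statistics, Civics}; time slot 3 → {Latin, Geology, History, Music}; time slot 4 → {Econ, Chemistry, Physics}. Each listed conflict is separated.

4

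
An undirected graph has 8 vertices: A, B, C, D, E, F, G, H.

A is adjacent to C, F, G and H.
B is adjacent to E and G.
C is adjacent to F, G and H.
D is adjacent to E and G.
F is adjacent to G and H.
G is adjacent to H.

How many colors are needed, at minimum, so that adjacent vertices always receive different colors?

A, C, F, G, H are pairwise adjacent (a clique of size 5), so at least 5 colors are needed.
5 colors suffice: color red → {E, G}; color blue → {B, C, D}; color green → {F}; color yellow → {H}; color purple → {A}. Every edge joins two different colors.

5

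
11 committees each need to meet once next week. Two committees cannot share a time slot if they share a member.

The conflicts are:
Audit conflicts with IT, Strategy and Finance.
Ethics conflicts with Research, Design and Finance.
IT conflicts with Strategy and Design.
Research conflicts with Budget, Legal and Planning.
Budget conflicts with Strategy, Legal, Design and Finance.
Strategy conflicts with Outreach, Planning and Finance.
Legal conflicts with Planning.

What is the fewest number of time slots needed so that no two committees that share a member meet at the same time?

Research, Budget, Legal pairwise conflict, so at least 3 time slots are needed.
A valid assignment using 3 time slots: Audit=2, Ethics=2, IT=3, Research=1, Budget=2, Strategy=1, Outreach=2, Legal=3, Planning=2, Design=1, Finance=3. No two conflicting committees share a time slot.

3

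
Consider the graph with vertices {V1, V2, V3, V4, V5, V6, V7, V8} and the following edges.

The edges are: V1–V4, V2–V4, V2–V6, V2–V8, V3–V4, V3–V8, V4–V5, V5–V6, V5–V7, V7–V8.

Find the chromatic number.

The cycle V8-V2-V6-V5-V7-V8 has odd length 5, so it cannot be 2-colored; at least 3 colors are needed.
One proper 3-coloring: V1=2, V2=2, V3=2, V4=1, V5=2, V6=1, V7=3, V8=1. Each edge has distinct colors on its endpoints.

3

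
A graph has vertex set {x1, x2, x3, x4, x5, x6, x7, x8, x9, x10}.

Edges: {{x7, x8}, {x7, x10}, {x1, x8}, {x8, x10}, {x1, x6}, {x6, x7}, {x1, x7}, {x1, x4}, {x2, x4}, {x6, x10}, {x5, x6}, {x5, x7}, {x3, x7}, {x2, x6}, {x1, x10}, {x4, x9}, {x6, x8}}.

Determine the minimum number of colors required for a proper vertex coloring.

5

x1, x6, x7, x8, x10 form a clique, so at least 5 colors are needed.
5 colors suffice: color red → {x3, x4, x6}; color blue → {x2, x7, x9}; color green → {x1, x5}; color yellow → {x8}; color purple → {x10}. No two adjacent vertices share a color.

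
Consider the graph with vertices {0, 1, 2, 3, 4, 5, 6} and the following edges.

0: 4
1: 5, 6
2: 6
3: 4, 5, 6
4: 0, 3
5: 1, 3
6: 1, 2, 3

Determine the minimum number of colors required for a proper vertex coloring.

3 and 6 are adjacent, so at least 2 colors are needed.
A valid assignment using 2 colors: 0=red, 1=red, 2=red, 3=red, 4=blue, 5=blue, 6=blue. Every edge joins two different colors.

2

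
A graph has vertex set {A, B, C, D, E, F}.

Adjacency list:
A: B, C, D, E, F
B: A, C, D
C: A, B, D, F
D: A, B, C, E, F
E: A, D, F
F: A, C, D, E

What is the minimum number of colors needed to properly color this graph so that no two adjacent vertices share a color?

4

A, D, E, F form a clique, so at least 4 colors are needed.
4 colors suffice: color 1 → {D}; color 2 → {A}; color 3 → {B, F}; color 4 → {C, E}. No two adjacent vertices share a color.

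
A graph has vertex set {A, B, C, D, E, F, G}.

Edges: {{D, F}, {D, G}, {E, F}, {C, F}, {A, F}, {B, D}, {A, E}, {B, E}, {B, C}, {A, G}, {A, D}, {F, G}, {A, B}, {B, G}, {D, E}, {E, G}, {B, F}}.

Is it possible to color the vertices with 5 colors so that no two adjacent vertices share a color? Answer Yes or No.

No

A, B, D, E, F, G are pairwise adjacent (a clique of size 6), so at least 6 colors are needed.
So 5 colors are not enough.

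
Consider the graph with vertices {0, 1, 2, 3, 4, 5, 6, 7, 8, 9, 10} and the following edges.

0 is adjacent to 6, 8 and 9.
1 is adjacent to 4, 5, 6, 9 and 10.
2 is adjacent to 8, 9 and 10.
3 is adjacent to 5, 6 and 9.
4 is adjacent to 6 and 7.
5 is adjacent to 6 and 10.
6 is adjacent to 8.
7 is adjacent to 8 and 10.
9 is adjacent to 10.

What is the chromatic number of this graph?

3

0, 6, 8 form a triangle, so at least 3 colors are needed.
3 colors suffice: color a → {6, 10}; color b → {4, 5, 8, 9}; color c → {0, 1, 2, 3, 7}. No two adjacent vertices share a color.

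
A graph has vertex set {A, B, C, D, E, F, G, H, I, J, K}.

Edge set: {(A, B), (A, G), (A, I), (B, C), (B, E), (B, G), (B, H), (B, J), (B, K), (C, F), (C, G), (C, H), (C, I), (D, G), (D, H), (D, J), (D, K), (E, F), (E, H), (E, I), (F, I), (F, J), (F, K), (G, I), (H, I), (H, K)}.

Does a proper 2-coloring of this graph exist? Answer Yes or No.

B, C, H are mutually adjacent, so at least 3 colors are needed.
So 2 colors are not enough.

No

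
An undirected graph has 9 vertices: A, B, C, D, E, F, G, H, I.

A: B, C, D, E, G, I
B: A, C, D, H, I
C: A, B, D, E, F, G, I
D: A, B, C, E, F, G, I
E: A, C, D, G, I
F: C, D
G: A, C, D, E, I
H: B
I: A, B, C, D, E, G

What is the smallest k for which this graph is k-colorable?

6

A, C, D, E, G, I form a clique, so at least 6 colors are needed.
A valid assignment using 6 colors: A=3, B=5, C=2, D=1, E=6, F=3, G=5, H=1, I=4. Each edge has distinct colors on its endpoints.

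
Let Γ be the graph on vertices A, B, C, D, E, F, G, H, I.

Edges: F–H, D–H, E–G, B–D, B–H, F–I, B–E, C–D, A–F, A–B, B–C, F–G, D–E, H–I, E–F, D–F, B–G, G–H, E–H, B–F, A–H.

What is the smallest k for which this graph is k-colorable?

B, E, F, G, H are pairwise adjacent (a clique of size 5), so at least 5 colors are needed.
One proper 5-coloring: A=4, B=2, C=1, D=4, E=5, F=3, G=4, H=1, I=2. Every edge joins two different colors.

5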